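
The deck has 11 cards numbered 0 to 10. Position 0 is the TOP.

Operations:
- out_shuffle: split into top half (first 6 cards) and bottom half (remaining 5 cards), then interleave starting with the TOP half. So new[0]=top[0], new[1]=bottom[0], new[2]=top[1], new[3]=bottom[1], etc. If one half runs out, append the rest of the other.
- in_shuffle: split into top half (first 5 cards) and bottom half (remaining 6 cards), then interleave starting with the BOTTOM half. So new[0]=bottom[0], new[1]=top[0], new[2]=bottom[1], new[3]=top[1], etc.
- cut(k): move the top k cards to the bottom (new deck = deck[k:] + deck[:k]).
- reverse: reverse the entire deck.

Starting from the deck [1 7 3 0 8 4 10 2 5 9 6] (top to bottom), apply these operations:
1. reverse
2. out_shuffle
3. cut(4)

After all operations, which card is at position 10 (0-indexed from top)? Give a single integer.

After op 1 (reverse): [6 9 5 2 10 4 8 0 3 7 1]
After op 2 (out_shuffle): [6 8 9 0 5 3 2 7 10 1 4]
After op 3 (cut(4)): [5 3 2 7 10 1 4 6 8 9 0]
Position 10: card 0.

Answer: 0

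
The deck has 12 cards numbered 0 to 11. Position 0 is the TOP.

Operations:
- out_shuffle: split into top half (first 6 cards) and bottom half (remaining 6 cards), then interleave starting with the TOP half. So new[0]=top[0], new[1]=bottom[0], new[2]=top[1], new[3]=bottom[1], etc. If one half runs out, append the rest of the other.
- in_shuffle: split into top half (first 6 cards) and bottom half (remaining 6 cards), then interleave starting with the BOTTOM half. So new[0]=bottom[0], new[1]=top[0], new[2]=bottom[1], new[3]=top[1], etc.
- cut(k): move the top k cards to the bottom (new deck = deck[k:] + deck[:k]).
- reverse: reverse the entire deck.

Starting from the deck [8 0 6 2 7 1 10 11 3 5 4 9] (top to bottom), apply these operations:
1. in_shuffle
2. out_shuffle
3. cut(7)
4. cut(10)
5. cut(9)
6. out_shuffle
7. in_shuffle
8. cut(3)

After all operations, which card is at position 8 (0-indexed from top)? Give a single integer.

After op 1 (in_shuffle): [10 8 11 0 3 6 5 2 4 7 9 1]
After op 2 (out_shuffle): [10 5 8 2 11 4 0 7 3 9 6 1]
After op 3 (cut(7)): [7 3 9 6 1 10 5 8 2 11 4 0]
After op 4 (cut(10)): [4 0 7 3 9 6 1 10 5 8 2 11]
After op 5 (cut(9)): [8 2 11 4 0 7 3 9 6 1 10 5]
After op 6 (out_shuffle): [8 3 2 9 11 6 4 1 0 10 7 5]
After op 7 (in_shuffle): [4 8 1 3 0 2 10 9 7 11 5 6]
After op 8 (cut(3)): [3 0 2 10 9 7 11 5 6 4 8 1]
Position 8: card 6.

Answer: 6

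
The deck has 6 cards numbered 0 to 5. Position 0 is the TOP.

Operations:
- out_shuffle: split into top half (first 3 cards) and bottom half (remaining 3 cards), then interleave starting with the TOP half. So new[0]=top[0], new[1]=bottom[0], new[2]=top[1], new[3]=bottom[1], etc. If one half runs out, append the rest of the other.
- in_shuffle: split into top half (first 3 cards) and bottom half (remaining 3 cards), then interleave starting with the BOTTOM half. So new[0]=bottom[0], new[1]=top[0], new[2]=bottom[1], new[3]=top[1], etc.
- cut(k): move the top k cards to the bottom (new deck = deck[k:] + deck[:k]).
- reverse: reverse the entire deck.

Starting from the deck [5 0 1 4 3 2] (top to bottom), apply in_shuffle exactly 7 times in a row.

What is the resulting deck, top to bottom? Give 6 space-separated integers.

After op 1 (in_shuffle): [4 5 3 0 2 1]
After op 2 (in_shuffle): [0 4 2 5 1 3]
After op 3 (in_shuffle): [5 0 1 4 3 2]
After op 4 (in_shuffle): [4 5 3 0 2 1]
After op 5 (in_shuffle): [0 4 2 5 1 3]
After op 6 (in_shuffle): [5 0 1 4 3 2]
After op 7 (in_shuffle): [4 5 3 0 2 1]

Answer: 4 5 3 0 2 1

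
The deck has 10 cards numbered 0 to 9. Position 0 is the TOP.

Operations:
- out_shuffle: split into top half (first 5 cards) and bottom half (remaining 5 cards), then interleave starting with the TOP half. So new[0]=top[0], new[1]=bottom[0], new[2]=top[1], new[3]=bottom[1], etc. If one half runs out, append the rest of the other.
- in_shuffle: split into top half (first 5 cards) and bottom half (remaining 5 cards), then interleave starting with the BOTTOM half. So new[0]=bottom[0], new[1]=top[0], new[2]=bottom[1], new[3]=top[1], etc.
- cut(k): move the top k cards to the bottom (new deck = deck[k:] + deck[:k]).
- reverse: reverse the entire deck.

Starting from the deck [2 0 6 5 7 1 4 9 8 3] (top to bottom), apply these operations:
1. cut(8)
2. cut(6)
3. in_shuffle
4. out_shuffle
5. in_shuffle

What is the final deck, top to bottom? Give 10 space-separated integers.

After op 1 (cut(8)): [8 3 2 0 6 5 7 1 4 9]
After op 2 (cut(6)): [7 1 4 9 8 3 2 0 6 5]
After op 3 (in_shuffle): [3 7 2 1 0 4 6 9 5 8]
After op 4 (out_shuffle): [3 4 7 6 2 9 1 5 0 8]
After op 5 (in_shuffle): [9 3 1 4 5 7 0 6 8 2]

Answer: 9 3 1 4 5 7 0 6 8 2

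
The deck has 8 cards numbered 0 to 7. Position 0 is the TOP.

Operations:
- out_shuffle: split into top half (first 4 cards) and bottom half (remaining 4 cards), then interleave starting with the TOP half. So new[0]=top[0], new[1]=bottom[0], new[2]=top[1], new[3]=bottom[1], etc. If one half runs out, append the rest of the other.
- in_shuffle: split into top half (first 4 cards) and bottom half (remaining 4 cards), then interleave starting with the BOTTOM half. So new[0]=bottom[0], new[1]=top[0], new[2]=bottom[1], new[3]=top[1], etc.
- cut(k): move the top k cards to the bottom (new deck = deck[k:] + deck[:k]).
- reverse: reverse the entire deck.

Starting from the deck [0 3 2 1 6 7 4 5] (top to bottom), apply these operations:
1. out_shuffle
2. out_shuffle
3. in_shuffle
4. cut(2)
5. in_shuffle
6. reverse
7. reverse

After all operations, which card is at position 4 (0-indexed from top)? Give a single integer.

Answer: 3

Derivation:
After op 1 (out_shuffle): [0 6 3 7 2 4 1 5]
After op 2 (out_shuffle): [0 2 6 4 3 1 7 5]
After op 3 (in_shuffle): [3 0 1 2 7 6 5 4]
After op 4 (cut(2)): [1 2 7 6 5 4 3 0]
After op 5 (in_shuffle): [5 1 4 2 3 7 0 6]
After op 6 (reverse): [6 0 7 3 2 4 1 5]
After op 7 (reverse): [5 1 4 2 3 7 0 6]
Position 4: card 3.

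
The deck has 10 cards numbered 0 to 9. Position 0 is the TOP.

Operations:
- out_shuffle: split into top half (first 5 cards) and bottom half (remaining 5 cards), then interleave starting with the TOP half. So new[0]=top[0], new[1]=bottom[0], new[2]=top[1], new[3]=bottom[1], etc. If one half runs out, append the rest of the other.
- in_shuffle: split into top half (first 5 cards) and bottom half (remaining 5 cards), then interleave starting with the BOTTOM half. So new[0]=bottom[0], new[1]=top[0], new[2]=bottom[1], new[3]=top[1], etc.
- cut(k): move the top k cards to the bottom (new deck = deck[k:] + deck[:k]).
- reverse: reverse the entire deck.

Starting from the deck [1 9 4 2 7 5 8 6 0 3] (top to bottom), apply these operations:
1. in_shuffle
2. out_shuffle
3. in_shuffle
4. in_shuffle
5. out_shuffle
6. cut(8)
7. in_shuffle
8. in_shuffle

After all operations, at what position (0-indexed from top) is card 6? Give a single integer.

Answer: 5

Derivation:
After op 1 (in_shuffle): [5 1 8 9 6 4 0 2 3 7]
After op 2 (out_shuffle): [5 4 1 0 8 2 9 3 6 7]
After op 3 (in_shuffle): [2 5 9 4 3 1 6 0 7 8]
After op 4 (in_shuffle): [1 2 6 5 0 9 7 4 8 3]
After op 5 (out_shuffle): [1 9 2 7 6 4 5 8 0 3]
After op 6 (cut(8)): [0 3 1 9 2 7 6 4 5 8]
After op 7 (in_shuffle): [7 0 6 3 4 1 5 9 8 2]
After op 8 (in_shuffle): [1 7 5 0 9 6 8 3 2 4]
Card 6 is at position 5.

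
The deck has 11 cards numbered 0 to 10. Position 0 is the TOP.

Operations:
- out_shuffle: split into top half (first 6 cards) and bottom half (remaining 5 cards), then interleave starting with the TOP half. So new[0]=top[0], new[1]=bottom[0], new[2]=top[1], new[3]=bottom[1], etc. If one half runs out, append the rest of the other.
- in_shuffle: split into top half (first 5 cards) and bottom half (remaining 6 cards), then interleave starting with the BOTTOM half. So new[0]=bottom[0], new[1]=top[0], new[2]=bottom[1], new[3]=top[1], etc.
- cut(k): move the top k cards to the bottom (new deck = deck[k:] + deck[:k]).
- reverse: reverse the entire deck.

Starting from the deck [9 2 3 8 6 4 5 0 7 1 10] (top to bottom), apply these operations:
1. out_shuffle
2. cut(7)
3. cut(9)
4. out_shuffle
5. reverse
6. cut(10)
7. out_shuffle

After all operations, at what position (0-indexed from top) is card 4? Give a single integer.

After op 1 (out_shuffle): [9 5 2 0 3 7 8 1 6 10 4]
After op 2 (cut(7)): [1 6 10 4 9 5 2 0 3 7 8]
After op 3 (cut(9)): [7 8 1 6 10 4 9 5 2 0 3]
After op 4 (out_shuffle): [7 9 8 5 1 2 6 0 10 3 4]
After op 5 (reverse): [4 3 10 0 6 2 1 5 8 9 7]
After op 6 (cut(10)): [7 4 3 10 0 6 2 1 5 8 9]
After op 7 (out_shuffle): [7 2 4 1 3 5 10 8 0 9 6]
Card 4 is at position 2.

Answer: 2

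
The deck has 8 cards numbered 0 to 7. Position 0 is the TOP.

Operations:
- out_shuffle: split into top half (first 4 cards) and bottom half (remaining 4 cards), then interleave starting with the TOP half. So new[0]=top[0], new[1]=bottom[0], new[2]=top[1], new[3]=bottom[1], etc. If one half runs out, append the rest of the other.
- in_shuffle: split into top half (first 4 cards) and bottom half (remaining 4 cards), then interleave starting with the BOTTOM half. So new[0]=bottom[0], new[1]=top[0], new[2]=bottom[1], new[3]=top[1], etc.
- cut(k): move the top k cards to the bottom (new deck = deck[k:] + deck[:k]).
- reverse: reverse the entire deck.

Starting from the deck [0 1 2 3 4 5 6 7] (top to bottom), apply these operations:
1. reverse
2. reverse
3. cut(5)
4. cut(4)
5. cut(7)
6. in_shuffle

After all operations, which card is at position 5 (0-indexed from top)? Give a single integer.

After op 1 (reverse): [7 6 5 4 3 2 1 0]
After op 2 (reverse): [0 1 2 3 4 5 6 7]
After op 3 (cut(5)): [5 6 7 0 1 2 3 4]
After op 4 (cut(4)): [1 2 3 4 5 6 7 0]
After op 5 (cut(7)): [0 1 2 3 4 5 6 7]
After op 6 (in_shuffle): [4 0 5 1 6 2 7 3]
Position 5: card 2.

Answer: 2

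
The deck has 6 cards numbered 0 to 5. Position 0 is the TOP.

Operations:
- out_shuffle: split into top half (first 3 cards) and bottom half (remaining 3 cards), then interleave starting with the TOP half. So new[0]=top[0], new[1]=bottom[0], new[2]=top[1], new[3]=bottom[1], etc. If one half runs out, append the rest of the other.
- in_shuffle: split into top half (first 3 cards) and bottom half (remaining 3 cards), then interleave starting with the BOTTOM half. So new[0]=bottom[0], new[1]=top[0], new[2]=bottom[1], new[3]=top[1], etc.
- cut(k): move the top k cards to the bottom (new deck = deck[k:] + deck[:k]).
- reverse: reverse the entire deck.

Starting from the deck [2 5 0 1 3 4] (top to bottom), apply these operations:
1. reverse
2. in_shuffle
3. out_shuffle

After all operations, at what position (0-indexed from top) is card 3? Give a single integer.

Answer: 1

Derivation:
After op 1 (reverse): [4 3 1 0 5 2]
After op 2 (in_shuffle): [0 4 5 3 2 1]
After op 3 (out_shuffle): [0 3 4 2 5 1]
Card 3 is at position 1.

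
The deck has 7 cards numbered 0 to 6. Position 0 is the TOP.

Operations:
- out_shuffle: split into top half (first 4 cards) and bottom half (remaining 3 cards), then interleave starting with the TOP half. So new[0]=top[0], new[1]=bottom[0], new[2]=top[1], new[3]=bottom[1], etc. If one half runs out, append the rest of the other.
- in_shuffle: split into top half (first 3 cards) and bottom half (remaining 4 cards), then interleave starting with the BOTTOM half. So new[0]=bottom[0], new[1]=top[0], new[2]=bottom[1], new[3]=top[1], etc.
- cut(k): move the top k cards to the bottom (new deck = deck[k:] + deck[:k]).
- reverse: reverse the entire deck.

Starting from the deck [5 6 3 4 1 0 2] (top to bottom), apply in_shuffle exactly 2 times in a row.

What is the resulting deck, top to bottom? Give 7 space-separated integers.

After op 1 (in_shuffle): [4 5 1 6 0 3 2]
After op 2 (in_shuffle): [6 4 0 5 3 1 2]

Answer: 6 4 0 5 3 1 2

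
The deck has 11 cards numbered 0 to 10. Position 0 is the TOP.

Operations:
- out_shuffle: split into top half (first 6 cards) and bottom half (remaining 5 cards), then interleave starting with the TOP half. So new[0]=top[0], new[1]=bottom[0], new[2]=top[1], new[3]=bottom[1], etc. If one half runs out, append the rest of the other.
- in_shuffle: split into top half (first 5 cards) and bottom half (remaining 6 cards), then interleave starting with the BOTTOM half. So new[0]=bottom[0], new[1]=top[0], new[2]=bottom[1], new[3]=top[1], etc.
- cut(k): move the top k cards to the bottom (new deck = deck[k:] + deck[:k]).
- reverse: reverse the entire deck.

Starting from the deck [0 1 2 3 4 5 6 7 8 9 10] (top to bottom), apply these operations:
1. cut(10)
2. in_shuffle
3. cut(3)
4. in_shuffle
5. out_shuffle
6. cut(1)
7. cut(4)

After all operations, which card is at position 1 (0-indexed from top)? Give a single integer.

Answer: 6

Derivation:
After op 1 (cut(10)): [10 0 1 2 3 4 5 6 7 8 9]
After op 2 (in_shuffle): [4 10 5 0 6 1 7 2 8 3 9]
After op 3 (cut(3)): [0 6 1 7 2 8 3 9 4 10 5]
After op 4 (in_shuffle): [8 0 3 6 9 1 4 7 10 2 5]
After op 5 (out_shuffle): [8 4 0 7 3 10 6 2 9 5 1]
After op 6 (cut(1)): [4 0 7 3 10 6 2 9 5 1 8]
After op 7 (cut(4)): [10 6 2 9 5 1 8 4 0 7 3]
Position 1: card 6.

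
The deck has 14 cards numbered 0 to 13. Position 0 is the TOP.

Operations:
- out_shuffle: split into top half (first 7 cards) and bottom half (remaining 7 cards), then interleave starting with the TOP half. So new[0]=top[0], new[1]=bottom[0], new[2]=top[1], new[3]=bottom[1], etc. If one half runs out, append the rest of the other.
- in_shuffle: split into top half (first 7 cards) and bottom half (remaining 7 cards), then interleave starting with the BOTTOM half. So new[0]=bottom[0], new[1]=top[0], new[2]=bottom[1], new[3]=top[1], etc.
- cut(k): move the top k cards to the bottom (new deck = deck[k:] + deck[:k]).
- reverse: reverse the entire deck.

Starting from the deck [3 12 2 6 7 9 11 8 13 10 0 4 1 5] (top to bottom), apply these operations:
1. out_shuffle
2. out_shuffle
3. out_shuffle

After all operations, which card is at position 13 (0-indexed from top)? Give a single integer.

After op 1 (out_shuffle): [3 8 12 13 2 10 6 0 7 4 9 1 11 5]
After op 2 (out_shuffle): [3 0 8 7 12 4 13 9 2 1 10 11 6 5]
After op 3 (out_shuffle): [3 9 0 2 8 1 7 10 12 11 4 6 13 5]
Position 13: card 5.

Answer: 5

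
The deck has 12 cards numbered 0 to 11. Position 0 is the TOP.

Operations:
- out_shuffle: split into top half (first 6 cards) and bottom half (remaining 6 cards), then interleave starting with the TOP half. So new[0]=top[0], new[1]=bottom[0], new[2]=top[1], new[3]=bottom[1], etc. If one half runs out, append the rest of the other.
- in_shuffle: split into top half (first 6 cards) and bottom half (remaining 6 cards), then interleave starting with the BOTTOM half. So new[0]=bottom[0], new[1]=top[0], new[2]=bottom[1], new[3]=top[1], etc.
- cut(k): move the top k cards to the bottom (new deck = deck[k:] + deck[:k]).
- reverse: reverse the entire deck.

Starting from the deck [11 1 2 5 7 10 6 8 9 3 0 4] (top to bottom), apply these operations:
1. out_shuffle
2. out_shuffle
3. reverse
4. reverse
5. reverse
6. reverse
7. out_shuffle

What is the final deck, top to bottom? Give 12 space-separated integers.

Answer: 11 8 5 0 6 2 3 10 1 9 7 4

Derivation:
After op 1 (out_shuffle): [11 6 1 8 2 9 5 3 7 0 10 4]
After op 2 (out_shuffle): [11 5 6 3 1 7 8 0 2 10 9 4]
After op 3 (reverse): [4 9 10 2 0 8 7 1 3 6 5 11]
After op 4 (reverse): [11 5 6 3 1 7 8 0 2 10 9 4]
After op 5 (reverse): [4 9 10 2 0 8 7 1 3 6 5 11]
After op 6 (reverse): [11 5 6 3 1 7 8 0 2 10 9 4]
After op 7 (out_shuffle): [11 8 5 0 6 2 3 10 1 9 7 4]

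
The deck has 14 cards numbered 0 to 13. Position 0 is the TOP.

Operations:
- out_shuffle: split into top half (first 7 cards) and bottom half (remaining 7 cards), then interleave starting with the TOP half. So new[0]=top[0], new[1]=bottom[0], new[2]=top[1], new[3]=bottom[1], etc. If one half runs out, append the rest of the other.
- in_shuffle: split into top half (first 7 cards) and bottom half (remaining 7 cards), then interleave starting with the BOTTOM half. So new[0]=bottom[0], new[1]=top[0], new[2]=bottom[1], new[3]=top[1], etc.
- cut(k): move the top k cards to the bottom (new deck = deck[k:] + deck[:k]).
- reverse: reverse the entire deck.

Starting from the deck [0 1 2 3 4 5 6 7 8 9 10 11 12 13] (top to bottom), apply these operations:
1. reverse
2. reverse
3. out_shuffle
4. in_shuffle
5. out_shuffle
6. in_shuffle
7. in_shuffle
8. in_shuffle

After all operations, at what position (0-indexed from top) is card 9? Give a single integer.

Answer: 4

Derivation:
After op 1 (reverse): [13 12 11 10 9 8 7 6 5 4 3 2 1 0]
After op 2 (reverse): [0 1 2 3 4 5 6 7 8 9 10 11 12 13]
After op 3 (out_shuffle): [0 7 1 8 2 9 3 10 4 11 5 12 6 13]
After op 4 (in_shuffle): [10 0 4 7 11 1 5 8 12 2 6 9 13 3]
After op 5 (out_shuffle): [10 8 0 12 4 2 7 6 11 9 1 13 5 3]
After op 6 (in_shuffle): [6 10 11 8 9 0 1 12 13 4 5 2 3 7]
After op 7 (in_shuffle): [12 6 13 10 4 11 5 8 2 9 3 0 7 1]
After op 8 (in_shuffle): [8 12 2 6 9 13 3 10 0 4 7 11 1 5]
Card 9 is at position 4.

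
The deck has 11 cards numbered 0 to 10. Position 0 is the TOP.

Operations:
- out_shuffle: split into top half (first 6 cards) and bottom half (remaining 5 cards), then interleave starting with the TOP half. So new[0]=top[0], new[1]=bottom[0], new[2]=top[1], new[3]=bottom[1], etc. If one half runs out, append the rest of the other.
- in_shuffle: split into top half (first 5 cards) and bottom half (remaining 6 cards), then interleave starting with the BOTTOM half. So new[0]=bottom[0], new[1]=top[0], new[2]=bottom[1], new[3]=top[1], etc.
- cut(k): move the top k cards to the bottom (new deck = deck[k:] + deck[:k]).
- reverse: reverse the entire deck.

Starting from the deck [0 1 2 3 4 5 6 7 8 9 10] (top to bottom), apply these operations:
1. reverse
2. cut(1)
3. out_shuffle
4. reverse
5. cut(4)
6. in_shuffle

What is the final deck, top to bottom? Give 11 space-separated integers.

Answer: 3 6 9 1 4 7 10 2 5 8 0

Derivation:
After op 1 (reverse): [10 9 8 7 6 5 4 3 2 1 0]
After op 2 (cut(1)): [9 8 7 6 5 4 3 2 1 0 10]
After op 3 (out_shuffle): [9 3 8 2 7 1 6 0 5 10 4]
After op 4 (reverse): [4 10 5 0 6 1 7 2 8 3 9]
After op 5 (cut(4)): [6 1 7 2 8 3 9 4 10 5 0]
After op 6 (in_shuffle): [3 6 9 1 4 7 10 2 5 8 0]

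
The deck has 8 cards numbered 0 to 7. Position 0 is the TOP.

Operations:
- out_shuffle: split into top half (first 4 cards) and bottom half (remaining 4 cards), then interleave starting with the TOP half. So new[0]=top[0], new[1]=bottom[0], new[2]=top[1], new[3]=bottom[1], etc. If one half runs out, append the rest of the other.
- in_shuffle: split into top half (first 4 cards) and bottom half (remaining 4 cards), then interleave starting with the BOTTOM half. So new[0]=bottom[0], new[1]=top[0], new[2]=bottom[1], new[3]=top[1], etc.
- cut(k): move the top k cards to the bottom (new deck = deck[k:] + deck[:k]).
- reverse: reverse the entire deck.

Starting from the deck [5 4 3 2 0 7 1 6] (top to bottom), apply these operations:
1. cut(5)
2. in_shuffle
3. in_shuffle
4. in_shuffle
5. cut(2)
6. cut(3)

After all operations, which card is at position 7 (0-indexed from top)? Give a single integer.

After op 1 (cut(5)): [7 1 6 5 4 3 2 0]
After op 2 (in_shuffle): [4 7 3 1 2 6 0 5]
After op 3 (in_shuffle): [2 4 6 7 0 3 5 1]
After op 4 (in_shuffle): [0 2 3 4 5 6 1 7]
After op 5 (cut(2)): [3 4 5 6 1 7 0 2]
After op 6 (cut(3)): [6 1 7 0 2 3 4 5]
Position 7: card 5.

Answer: 5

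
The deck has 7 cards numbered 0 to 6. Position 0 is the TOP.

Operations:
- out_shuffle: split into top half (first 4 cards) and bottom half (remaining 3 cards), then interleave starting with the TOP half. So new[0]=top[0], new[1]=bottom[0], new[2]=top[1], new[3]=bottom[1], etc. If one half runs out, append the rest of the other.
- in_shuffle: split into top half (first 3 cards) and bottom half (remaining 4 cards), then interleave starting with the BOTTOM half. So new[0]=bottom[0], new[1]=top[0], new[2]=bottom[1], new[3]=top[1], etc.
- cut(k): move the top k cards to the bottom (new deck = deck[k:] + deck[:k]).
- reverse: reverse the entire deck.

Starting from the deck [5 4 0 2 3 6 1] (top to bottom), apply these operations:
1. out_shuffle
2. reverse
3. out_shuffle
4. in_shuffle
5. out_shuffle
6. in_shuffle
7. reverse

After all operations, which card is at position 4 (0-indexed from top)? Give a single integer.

After op 1 (out_shuffle): [5 3 4 6 0 1 2]
After op 2 (reverse): [2 1 0 6 4 3 5]
After op 3 (out_shuffle): [2 4 1 3 0 5 6]
After op 4 (in_shuffle): [3 2 0 4 5 1 6]
After op 5 (out_shuffle): [3 5 2 1 0 6 4]
After op 6 (in_shuffle): [1 3 0 5 6 2 4]
After op 7 (reverse): [4 2 6 5 0 3 1]
Position 4: card 0.

Answer: 0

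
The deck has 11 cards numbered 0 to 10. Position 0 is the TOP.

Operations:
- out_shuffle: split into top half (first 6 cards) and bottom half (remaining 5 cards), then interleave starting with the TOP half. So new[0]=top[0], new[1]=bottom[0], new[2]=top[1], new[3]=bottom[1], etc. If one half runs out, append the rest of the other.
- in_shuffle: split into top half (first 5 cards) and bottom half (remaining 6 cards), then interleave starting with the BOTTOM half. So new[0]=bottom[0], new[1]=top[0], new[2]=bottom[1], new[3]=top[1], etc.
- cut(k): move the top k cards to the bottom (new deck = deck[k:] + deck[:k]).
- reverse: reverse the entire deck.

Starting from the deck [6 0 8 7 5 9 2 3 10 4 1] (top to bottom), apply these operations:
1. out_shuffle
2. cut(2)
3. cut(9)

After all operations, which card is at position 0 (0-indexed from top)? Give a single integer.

Answer: 6

Derivation:
After op 1 (out_shuffle): [6 2 0 3 8 10 7 4 5 1 9]
After op 2 (cut(2)): [0 3 8 10 7 4 5 1 9 6 2]
After op 3 (cut(9)): [6 2 0 3 8 10 7 4 5 1 9]
Position 0: card 6.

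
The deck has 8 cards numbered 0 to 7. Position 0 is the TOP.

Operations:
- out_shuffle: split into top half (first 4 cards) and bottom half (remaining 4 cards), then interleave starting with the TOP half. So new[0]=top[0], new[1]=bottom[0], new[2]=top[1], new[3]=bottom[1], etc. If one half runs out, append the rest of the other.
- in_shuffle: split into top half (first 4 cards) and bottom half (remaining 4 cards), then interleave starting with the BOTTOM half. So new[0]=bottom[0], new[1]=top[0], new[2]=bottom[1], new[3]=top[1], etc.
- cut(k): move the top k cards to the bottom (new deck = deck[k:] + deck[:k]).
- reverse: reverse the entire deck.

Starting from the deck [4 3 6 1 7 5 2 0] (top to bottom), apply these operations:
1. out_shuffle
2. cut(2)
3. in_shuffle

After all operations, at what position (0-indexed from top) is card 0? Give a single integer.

After op 1 (out_shuffle): [4 7 3 5 6 2 1 0]
After op 2 (cut(2)): [3 5 6 2 1 0 4 7]
After op 3 (in_shuffle): [1 3 0 5 4 6 7 2]
Card 0 is at position 2.

Answer: 2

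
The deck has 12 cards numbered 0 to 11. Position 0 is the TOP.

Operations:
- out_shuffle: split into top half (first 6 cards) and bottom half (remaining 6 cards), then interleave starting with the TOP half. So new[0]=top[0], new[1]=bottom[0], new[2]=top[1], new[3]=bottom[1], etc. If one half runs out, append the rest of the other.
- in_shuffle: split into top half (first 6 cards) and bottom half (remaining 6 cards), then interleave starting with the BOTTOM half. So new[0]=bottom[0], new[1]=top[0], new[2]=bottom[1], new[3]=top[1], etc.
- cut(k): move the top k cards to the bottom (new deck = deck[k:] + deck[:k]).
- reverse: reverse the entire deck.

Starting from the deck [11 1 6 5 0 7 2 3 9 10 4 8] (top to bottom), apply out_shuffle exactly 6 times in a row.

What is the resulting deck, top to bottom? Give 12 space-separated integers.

After op 1 (out_shuffle): [11 2 1 3 6 9 5 10 0 4 7 8]
After op 2 (out_shuffle): [11 5 2 10 1 0 3 4 6 7 9 8]
After op 3 (out_shuffle): [11 3 5 4 2 6 10 7 1 9 0 8]
After op 4 (out_shuffle): [11 10 3 7 5 1 4 9 2 0 6 8]
After op 5 (out_shuffle): [11 4 10 9 3 2 7 0 5 6 1 8]
After op 6 (out_shuffle): [11 7 4 0 10 5 9 6 3 1 2 8]

Answer: 11 7 4 0 10 5 9 6 3 1 2 8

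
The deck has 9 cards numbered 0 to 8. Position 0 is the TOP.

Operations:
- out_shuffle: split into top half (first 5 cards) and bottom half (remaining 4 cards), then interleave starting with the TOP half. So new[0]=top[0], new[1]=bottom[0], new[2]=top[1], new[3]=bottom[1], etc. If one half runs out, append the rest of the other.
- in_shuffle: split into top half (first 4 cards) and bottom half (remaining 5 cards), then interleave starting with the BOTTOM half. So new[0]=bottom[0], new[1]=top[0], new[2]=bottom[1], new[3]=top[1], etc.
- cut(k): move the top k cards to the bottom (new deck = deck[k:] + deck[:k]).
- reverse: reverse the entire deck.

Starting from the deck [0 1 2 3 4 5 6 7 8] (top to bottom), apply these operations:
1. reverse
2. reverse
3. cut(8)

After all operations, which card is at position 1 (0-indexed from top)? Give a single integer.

After op 1 (reverse): [8 7 6 5 4 3 2 1 0]
After op 2 (reverse): [0 1 2 3 4 5 6 7 8]
After op 3 (cut(8)): [8 0 1 2 3 4 5 6 7]
Position 1: card 0.

Answer: 0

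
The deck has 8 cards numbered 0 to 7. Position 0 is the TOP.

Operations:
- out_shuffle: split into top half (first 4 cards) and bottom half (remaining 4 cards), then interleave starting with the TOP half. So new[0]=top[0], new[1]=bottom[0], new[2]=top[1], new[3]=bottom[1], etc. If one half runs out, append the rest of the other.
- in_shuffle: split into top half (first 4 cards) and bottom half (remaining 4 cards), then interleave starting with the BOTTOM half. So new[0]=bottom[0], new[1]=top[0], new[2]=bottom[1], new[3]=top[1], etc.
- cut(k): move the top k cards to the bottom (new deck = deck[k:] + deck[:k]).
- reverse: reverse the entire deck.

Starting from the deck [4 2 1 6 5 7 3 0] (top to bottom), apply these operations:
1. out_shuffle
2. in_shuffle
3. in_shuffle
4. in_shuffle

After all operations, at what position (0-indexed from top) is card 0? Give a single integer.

After op 1 (out_shuffle): [4 5 2 7 1 3 6 0]
After op 2 (in_shuffle): [1 4 3 5 6 2 0 7]
After op 3 (in_shuffle): [6 1 2 4 0 3 7 5]
After op 4 (in_shuffle): [0 6 3 1 7 2 5 4]
Card 0 is at position 0.

Answer: 0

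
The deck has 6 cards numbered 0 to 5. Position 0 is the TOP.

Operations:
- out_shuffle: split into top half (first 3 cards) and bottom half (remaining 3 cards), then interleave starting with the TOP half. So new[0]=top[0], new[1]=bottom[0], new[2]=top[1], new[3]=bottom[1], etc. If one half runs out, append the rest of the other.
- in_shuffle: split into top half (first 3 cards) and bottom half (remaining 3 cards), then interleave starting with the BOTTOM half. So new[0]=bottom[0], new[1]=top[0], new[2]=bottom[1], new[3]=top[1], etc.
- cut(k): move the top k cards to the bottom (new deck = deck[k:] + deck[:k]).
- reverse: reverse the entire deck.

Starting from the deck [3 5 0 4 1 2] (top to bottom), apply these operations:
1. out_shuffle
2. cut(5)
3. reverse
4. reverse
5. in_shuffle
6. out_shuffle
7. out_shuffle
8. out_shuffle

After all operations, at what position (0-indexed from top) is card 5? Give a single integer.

After op 1 (out_shuffle): [3 4 5 1 0 2]
After op 2 (cut(5)): [2 3 4 5 1 0]
After op 3 (reverse): [0 1 5 4 3 2]
After op 4 (reverse): [2 3 4 5 1 0]
After op 5 (in_shuffle): [5 2 1 3 0 4]
After op 6 (out_shuffle): [5 3 2 0 1 4]
After op 7 (out_shuffle): [5 0 3 1 2 4]
After op 8 (out_shuffle): [5 1 0 2 3 4]
Card 5 is at position 0.

Answer: 0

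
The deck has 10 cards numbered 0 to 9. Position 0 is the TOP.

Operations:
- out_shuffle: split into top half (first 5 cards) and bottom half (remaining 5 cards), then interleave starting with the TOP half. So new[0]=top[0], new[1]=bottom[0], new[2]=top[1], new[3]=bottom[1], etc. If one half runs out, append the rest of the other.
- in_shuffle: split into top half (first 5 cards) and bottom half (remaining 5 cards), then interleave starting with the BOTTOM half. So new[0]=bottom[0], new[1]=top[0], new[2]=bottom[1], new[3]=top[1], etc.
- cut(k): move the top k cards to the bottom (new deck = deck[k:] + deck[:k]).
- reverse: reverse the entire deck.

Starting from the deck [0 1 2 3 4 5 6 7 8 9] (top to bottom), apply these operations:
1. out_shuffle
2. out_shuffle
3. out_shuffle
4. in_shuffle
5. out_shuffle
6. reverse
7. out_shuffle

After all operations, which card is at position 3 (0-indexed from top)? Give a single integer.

Answer: 1

Derivation:
After op 1 (out_shuffle): [0 5 1 6 2 7 3 8 4 9]
After op 2 (out_shuffle): [0 7 5 3 1 8 6 4 2 9]
After op 3 (out_shuffle): [0 8 7 6 5 4 3 2 1 9]
After op 4 (in_shuffle): [4 0 3 8 2 7 1 6 9 5]
After op 5 (out_shuffle): [4 7 0 1 3 6 8 9 2 5]
After op 6 (reverse): [5 2 9 8 6 3 1 0 7 4]
After op 7 (out_shuffle): [5 3 2 1 9 0 8 7 6 4]
Position 3: card 1.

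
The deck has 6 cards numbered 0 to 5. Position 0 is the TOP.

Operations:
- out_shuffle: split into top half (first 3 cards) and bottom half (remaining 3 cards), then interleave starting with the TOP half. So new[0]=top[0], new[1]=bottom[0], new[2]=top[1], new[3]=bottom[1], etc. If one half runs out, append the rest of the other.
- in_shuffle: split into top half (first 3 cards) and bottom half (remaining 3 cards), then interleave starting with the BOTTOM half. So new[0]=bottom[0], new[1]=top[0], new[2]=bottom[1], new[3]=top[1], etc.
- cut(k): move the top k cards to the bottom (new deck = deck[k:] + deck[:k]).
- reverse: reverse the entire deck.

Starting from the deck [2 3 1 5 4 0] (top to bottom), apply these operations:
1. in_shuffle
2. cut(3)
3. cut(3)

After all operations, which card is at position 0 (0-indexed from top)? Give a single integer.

Answer: 5

Derivation:
After op 1 (in_shuffle): [5 2 4 3 0 1]
After op 2 (cut(3)): [3 0 1 5 2 4]
After op 3 (cut(3)): [5 2 4 3 0 1]
Position 0: card 5.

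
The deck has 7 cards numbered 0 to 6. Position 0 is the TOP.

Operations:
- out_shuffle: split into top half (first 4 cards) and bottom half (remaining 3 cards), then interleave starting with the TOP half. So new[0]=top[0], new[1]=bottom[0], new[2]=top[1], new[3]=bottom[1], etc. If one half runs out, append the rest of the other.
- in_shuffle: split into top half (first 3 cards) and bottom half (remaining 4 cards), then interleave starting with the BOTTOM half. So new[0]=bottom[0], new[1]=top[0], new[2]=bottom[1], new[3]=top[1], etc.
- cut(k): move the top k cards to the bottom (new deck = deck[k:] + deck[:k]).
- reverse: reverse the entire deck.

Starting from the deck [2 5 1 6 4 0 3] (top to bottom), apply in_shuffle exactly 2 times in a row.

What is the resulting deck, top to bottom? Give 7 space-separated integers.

Answer: 5 6 0 2 1 4 3

Derivation:
After op 1 (in_shuffle): [6 2 4 5 0 1 3]
After op 2 (in_shuffle): [5 6 0 2 1 4 3]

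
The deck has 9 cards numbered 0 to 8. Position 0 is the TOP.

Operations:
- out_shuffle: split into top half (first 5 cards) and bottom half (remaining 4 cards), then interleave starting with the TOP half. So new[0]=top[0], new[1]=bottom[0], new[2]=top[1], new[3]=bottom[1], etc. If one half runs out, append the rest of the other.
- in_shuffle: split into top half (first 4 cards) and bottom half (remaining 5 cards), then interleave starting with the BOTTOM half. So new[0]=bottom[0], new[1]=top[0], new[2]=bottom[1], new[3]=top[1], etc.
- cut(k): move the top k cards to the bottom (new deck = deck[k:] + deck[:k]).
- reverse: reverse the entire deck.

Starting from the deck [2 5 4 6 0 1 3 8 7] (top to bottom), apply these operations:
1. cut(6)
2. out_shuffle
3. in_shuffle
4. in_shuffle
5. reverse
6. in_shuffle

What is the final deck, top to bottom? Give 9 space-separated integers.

After op 1 (cut(6)): [3 8 7 2 5 4 6 0 1]
After op 2 (out_shuffle): [3 4 8 6 7 0 2 1 5]
After op 3 (in_shuffle): [7 3 0 4 2 8 1 6 5]
After op 4 (in_shuffle): [2 7 8 3 1 0 6 4 5]
After op 5 (reverse): [5 4 6 0 1 3 8 7 2]
After op 6 (in_shuffle): [1 5 3 4 8 6 7 0 2]

Answer: 1 5 3 4 8 6 7 0 2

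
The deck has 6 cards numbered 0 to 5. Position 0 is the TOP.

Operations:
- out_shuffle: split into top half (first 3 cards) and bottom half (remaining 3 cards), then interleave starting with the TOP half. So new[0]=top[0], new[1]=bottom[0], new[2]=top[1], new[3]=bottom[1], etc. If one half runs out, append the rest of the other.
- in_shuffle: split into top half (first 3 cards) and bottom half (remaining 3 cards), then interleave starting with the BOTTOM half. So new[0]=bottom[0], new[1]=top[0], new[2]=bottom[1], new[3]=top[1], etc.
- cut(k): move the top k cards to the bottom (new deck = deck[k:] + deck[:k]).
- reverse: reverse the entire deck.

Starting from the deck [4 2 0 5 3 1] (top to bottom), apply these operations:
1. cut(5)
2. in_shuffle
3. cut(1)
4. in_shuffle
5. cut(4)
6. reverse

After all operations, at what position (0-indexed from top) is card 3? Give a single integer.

Answer: 3

Derivation:
After op 1 (cut(5)): [1 4 2 0 5 3]
After op 2 (in_shuffle): [0 1 5 4 3 2]
After op 3 (cut(1)): [1 5 4 3 2 0]
After op 4 (in_shuffle): [3 1 2 5 0 4]
After op 5 (cut(4)): [0 4 3 1 2 5]
After op 6 (reverse): [5 2 1 3 4 0]
Card 3 is at position 3.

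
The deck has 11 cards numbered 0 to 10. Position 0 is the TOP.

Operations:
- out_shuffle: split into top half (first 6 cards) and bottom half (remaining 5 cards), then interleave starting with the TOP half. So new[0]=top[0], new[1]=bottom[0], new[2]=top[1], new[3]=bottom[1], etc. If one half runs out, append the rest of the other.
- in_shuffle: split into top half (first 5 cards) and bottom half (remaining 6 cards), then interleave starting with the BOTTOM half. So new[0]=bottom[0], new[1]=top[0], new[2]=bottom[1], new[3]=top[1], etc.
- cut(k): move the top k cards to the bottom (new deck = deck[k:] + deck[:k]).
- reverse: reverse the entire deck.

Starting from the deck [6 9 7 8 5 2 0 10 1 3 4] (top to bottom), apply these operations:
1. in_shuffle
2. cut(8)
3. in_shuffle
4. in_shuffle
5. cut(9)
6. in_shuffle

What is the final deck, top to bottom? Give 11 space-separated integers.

Answer: 3 10 2 8 9 4 1 0 5 7 6

Derivation:
After op 1 (in_shuffle): [2 6 0 9 10 7 1 8 3 5 4]
After op 2 (cut(8)): [3 5 4 2 6 0 9 10 7 1 8]
After op 3 (in_shuffle): [0 3 9 5 10 4 7 2 1 6 8]
After op 4 (in_shuffle): [4 0 7 3 2 9 1 5 6 10 8]
After op 5 (cut(9)): [10 8 4 0 7 3 2 9 1 5 6]
After op 6 (in_shuffle): [3 10 2 8 9 4 1 0 5 7 6]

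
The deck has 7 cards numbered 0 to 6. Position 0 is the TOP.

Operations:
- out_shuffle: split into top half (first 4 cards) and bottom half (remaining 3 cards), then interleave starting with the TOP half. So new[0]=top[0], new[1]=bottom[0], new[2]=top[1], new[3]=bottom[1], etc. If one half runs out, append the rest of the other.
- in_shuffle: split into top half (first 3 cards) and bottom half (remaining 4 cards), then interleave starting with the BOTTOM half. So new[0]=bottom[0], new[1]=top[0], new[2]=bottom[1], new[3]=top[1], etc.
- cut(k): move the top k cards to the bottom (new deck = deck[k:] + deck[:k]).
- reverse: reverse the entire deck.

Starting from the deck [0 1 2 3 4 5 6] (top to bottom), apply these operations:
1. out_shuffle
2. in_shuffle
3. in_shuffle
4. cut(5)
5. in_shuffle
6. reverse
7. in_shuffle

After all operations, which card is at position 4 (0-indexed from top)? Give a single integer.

After op 1 (out_shuffle): [0 4 1 5 2 6 3]
After op 2 (in_shuffle): [5 0 2 4 6 1 3]
After op 3 (in_shuffle): [4 5 6 0 1 2 3]
After op 4 (cut(5)): [2 3 4 5 6 0 1]
After op 5 (in_shuffle): [5 2 6 3 0 4 1]
After op 6 (reverse): [1 4 0 3 6 2 5]
After op 7 (in_shuffle): [3 1 6 4 2 0 5]
Position 4: card 2.

Answer: 2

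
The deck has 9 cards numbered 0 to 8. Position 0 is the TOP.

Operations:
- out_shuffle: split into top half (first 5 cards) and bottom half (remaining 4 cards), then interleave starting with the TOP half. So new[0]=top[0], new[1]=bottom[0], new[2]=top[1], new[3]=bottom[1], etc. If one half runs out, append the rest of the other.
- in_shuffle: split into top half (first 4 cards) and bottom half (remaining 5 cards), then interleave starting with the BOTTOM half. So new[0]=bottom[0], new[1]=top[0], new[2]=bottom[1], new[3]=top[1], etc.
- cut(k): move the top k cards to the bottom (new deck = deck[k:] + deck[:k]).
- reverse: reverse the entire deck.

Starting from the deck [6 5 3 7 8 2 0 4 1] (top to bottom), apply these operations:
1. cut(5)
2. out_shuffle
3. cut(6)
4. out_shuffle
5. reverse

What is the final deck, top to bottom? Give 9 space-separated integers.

Answer: 5 7 2 4 6 3 8 0 1

Derivation:
After op 1 (cut(5)): [2 0 4 1 6 5 3 7 8]
After op 2 (out_shuffle): [2 5 0 3 4 7 1 8 6]
After op 3 (cut(6)): [1 8 6 2 5 0 3 4 7]
After op 4 (out_shuffle): [1 0 8 3 6 4 2 7 5]
After op 5 (reverse): [5 7 2 4 6 3 8 0 1]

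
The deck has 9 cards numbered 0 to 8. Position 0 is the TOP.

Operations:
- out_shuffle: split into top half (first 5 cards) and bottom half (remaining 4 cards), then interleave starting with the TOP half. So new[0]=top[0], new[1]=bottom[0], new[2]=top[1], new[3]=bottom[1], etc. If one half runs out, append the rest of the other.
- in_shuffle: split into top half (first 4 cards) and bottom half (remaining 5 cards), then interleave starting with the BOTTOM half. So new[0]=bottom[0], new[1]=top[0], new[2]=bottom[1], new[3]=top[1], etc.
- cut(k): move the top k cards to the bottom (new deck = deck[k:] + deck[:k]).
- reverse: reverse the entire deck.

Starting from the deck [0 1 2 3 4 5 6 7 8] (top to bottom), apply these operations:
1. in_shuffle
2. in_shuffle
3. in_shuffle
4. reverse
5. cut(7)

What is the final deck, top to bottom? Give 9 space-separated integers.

After op 1 (in_shuffle): [4 0 5 1 6 2 7 3 8]
After op 2 (in_shuffle): [6 4 2 0 7 5 3 1 8]
After op 3 (in_shuffle): [7 6 5 4 3 2 1 0 8]
After op 4 (reverse): [8 0 1 2 3 4 5 6 7]
After op 5 (cut(7)): [6 7 8 0 1 2 3 4 5]

Answer: 6 7 8 0 1 2 3 4 5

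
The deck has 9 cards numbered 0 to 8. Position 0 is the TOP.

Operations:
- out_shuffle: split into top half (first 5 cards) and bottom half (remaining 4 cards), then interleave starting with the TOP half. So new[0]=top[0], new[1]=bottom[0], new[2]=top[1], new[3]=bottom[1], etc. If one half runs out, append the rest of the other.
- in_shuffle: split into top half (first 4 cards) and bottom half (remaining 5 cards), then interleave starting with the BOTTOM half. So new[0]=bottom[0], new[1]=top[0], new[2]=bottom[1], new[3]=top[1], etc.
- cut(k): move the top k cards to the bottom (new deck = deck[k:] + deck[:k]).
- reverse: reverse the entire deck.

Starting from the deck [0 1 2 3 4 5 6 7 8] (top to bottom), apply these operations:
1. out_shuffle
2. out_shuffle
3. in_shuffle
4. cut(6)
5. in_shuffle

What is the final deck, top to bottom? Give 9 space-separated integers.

After op 1 (out_shuffle): [0 5 1 6 2 7 3 8 4]
After op 2 (out_shuffle): [0 7 5 3 1 8 6 4 2]
After op 3 (in_shuffle): [1 0 8 7 6 5 4 3 2]
After op 4 (cut(6)): [4 3 2 1 0 8 7 6 5]
After op 5 (in_shuffle): [0 4 8 3 7 2 6 1 5]

Answer: 0 4 8 3 7 2 6 1 5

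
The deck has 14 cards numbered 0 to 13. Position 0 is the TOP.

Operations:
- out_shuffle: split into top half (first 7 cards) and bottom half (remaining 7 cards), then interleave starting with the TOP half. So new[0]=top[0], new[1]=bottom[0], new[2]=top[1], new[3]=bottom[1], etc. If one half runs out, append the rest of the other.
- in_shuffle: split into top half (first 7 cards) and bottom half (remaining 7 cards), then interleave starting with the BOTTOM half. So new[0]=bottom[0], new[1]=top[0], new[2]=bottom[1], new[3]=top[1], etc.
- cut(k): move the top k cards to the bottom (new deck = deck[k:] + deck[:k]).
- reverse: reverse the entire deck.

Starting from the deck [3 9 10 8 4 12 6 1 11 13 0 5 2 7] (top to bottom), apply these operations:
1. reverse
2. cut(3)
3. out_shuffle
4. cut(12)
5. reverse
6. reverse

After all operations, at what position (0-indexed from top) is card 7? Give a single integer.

Answer: 11

Derivation:
After op 1 (reverse): [7 2 5 0 13 11 1 6 12 4 8 10 9 3]
After op 2 (cut(3)): [0 13 11 1 6 12 4 8 10 9 3 7 2 5]
After op 3 (out_shuffle): [0 8 13 10 11 9 1 3 6 7 12 2 4 5]
After op 4 (cut(12)): [4 5 0 8 13 10 11 9 1 3 6 7 12 2]
After op 5 (reverse): [2 12 7 6 3 1 9 11 10 13 8 0 5 4]
After op 6 (reverse): [4 5 0 8 13 10 11 9 1 3 6 7 12 2]
Card 7 is at position 11.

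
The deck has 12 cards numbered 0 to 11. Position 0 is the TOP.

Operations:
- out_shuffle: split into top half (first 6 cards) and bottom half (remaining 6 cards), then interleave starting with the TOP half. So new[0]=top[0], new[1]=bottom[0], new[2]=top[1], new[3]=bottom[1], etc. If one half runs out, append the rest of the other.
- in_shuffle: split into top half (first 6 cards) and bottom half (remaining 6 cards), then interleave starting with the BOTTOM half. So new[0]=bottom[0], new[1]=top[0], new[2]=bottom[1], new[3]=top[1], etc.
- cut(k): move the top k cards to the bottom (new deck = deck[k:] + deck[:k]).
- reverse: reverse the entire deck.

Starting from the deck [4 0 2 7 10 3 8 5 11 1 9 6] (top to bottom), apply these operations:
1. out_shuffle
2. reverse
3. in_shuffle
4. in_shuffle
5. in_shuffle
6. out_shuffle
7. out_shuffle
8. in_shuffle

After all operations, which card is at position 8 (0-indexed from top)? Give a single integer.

After op 1 (out_shuffle): [4 8 0 5 2 11 7 1 10 9 3 6]
After op 2 (reverse): [6 3 9 10 1 7 11 2 5 0 8 4]
After op 3 (in_shuffle): [11 6 2 3 5 9 0 10 8 1 4 7]
After op 4 (in_shuffle): [0 11 10 6 8 2 1 3 4 5 7 9]
After op 5 (in_shuffle): [1 0 3 11 4 10 5 6 7 8 9 2]
After op 6 (out_shuffle): [1 5 0 6 3 7 11 8 4 9 10 2]
After op 7 (out_shuffle): [1 11 5 8 0 4 6 9 3 10 7 2]
After op 8 (in_shuffle): [6 1 9 11 3 5 10 8 7 0 2 4]
Position 8: card 7.

Answer: 7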